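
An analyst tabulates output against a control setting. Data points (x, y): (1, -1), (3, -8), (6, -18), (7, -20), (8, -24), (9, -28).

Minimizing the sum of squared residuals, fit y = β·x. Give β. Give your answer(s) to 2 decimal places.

AᵀA·[β]ᵀ = Aᵀy reads: 240·β = -717.
(Σx·x = 240, Σx·y = -717.)
β = (-717)/240 = -2.9875.

β = -2.99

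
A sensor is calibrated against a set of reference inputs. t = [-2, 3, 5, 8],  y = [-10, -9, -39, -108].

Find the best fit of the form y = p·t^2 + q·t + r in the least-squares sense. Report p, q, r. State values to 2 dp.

AᵀA·[p, q, r]ᵀ = Aᵀy reads: 4818·p + 656·q + 102·r = -8008;  656·p + 102·q + 14·r = -1066;  102·p + 14·q + 4·r = -166.
Row-reducing yields p = -2753/1405, q = 2674/1405, r = 507/281.

p = -1.96, q = 1.90, r = 1.80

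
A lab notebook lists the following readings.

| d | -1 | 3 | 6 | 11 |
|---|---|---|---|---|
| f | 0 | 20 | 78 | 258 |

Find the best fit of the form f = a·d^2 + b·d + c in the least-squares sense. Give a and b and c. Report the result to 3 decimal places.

Forming XᵀX = [[16019, 1573, 167]; [1573, 167, 19]; [167, 19, 4]] and Xᵀf = [34206, 3366, 356]ᵀ gives XᵀX·[a, b, c]ᵀ = Xᵀf.
Solving the 3×3 system (Gaussian elimination) gives a = 29749/14388, b = 11767/14388, c = -2897/2398.

a = 2.068, b = 0.818, c = -1.208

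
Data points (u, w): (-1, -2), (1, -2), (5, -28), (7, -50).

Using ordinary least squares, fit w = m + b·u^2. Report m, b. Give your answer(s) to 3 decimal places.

MᵀM·[m, b]ᵀ = Mᵀw reads: 4·m + 76·b = -82;  76·m + 3028·b = -3154.
Eliminating b: 3028·(row 1) − 76·(row 2) gives 6336·m = 3028·(-82) − 76·(-3154) = -8592, so m = -179/132.
Then b = ((-3154) − 76·(-179/132))/3028 = -133/132.

m = -1.356, b = -1.008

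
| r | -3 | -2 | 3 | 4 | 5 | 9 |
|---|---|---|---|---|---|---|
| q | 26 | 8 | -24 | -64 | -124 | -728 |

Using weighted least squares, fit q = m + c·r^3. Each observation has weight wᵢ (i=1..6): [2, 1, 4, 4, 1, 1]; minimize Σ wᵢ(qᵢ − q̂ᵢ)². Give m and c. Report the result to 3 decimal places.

m = 0.892, c = -1.000

Normal-equation sums: Σwᵢ·1 = 13, Σwᵢ·r^3 = 1156, Σwᵢ·r^3·r^3 = 567888.
Moment sums: Σwᵢ·q = -1144, Σwᵢ·r^3·q = -566656.
Normal equations: [[13, 1156]; [1156, 567888]]·[m, c]ᵀ = [-1144, -566656]ᵀ.
Eliminating c: 567888·(row 1) − 1156·(row 2) gives 6046208·m = 567888·(-1144) − 1156·(-566656) = 5390464, so m = 42113/47236.
Then c = ((-566656) − 1156·(42113/47236))/567888 = -188877/188944.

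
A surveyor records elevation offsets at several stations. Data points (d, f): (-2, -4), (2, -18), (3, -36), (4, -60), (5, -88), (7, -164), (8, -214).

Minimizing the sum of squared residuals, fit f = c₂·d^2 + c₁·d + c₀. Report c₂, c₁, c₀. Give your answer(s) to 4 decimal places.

Compute the Gram sums: Σd^2·d^2 = 7491, Σd^2·d = 1071, Σd^2 = 171, Σd·d = 171, Σd = 27, Σ1 = 7.
Moment sums: Σd^2·f = -25304, Σd·f = -3676, Σf = -584.
Inverting the 3×3 Gram matrix, [c₂, c₁, c₀]ᵀ = [-2468/847, -25609/7623, 601/847]ᵀ.

c₂ = -2.9138, c₁ = -3.3594, c₀ = 0.7096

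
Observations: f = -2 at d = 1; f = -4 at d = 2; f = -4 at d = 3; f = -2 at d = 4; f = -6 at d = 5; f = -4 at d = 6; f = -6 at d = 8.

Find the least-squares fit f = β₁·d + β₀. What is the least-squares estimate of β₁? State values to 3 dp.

β₁ = -0.459

Forming MᵀM = [[155, 29]; [29, 7]] and Mᵀf = [-132, -28]ᵀ gives MᵀM·[β₁, β₀]ᵀ = Mᵀf.
Δ = 155·7 − 29² = 244.
β₁ = ((-132)·7 − 29·(-28))/244 = -28/61; β₀ = (155·(-28) − 29·(-132))/244 = -128/61.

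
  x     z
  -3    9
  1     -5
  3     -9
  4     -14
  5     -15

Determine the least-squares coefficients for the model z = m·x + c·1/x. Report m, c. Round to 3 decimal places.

m = -3.014, c = -1.835

Normal-equation sums: Σx·x = 60, Σx·1/x = 5, Σ1/x·1/x = 4769/3600.
Moment sums: Σx·z = -190, Σ1/x·z = -35/2.
So MᵀM·[m, c]ᵀ = Mᵀz: [[60, 5]; [5, 4769/3600]]·[m, c]ᵀ = [-190, -35/2]ᵀ.
Determinant 60·(4769/3600) − 5² = 3269/60.
m = ((-190)·(4769/3600) − 5·(-35/2))/(3269/60) = -59111/19614; c = (60·(-35/2) − 5·(-190))/(3269/60) = -6000/3269.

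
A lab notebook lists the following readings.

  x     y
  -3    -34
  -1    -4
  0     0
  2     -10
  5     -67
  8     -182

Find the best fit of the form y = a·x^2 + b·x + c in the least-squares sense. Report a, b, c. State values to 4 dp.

From the data, Σx^2·x^2 = 4819, Σx^2·x = 617, Σx^2 = 103, Σx·x = 103, Σx = 11, Σ1 = 6.
Moment sums: Σx^2·y = -13673, Σx·y = -1705, Σy = -297.
So MᵀM·[a, b, c]ᵀ = Mᵀy: [[4819, 617, 103]; [617, 103, 11]; [103, 11, 6]]·[a, b, c]ᵀ = [-13673, -1705, -297]ᵀ.
Row-reducing yields a = -30481/9912, b = 18689/9912, c = -275/1652.

a = -3.0752, b = 1.8855, c = -0.1665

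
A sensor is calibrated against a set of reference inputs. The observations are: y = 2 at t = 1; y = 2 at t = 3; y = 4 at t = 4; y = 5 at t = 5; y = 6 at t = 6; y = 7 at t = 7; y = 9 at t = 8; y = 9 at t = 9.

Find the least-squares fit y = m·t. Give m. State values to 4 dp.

m = 1.0214

From the data, Σt·t = 281.
Moment sums: Σt·y = 287.
XᵀX·[m]ᵀ = Xᵀy becomes [[281]]·[m]ᵀ = [287]ᵀ.
Hence m = 287 / 281 ≈ 1.02135.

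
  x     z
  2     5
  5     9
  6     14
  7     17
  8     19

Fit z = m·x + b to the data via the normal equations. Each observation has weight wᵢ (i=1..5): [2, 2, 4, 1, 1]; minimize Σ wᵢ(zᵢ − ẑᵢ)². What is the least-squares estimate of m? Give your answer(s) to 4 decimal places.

AᵀWA·[m, b]ᵀ = AᵀWz reads: 315·m + 53·b = 717;  53·m + 10·b = 120.
Eliminating b: 10·(row 1) − 53·(row 2) gives 341·m = 10·717 − 53·120 = 810, so m = 810/341.
Then b = (120 − 53·(810/341))/10 = -201/341.

m = 2.3754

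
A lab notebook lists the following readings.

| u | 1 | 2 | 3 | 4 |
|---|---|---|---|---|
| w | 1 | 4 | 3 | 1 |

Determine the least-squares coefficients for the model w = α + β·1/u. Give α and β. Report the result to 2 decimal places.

Compute the Gram sums: Σ1 = 4, Σ1/u = 25/12, Σ1/u·1/u = 205/144.
Right-hand side: Σw = 9, Σ1/u·w = 17/4.
XᵀX·[α, β]ᵀ = Xᵀw becomes [[4, 25/12]; [25/12, 205/144]]·[α, β]ᵀ = [9, 17/4]ᵀ.
Determinant 4·(205/144) − (25/12)² = 65/48.
α = (9·(205/144) − (25/12)·(17/4))/(65/48) = 38/13; β = (4·(17/4) − (25/12)·9)/(65/48) = -84/65.

α = 2.92, β = -1.29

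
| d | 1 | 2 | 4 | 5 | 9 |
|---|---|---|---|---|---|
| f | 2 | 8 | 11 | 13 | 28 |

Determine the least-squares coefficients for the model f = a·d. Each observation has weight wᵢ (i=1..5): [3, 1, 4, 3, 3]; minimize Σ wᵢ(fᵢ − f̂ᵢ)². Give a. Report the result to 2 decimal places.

MᵀWM·[a]ᵀ = MᵀWf reads: 389·a = 1149.
(Σwᵢ·d·d = 389, Σwᵢ·d·f = 1149.)
Hence a = 1149 / 389 ≈ 2.95373.

a = 2.95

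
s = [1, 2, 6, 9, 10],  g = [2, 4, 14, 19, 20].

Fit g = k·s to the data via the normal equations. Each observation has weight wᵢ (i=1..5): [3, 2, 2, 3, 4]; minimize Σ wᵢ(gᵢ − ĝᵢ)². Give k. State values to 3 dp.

Entries of AᵀWA: Σwᵢ·s·s = 726.
And Σwᵢ·s·g = 1503.
AᵀWA·[k]ᵀ = AᵀWg becomes [[726]]·[k]ᵀ = [1503]ᵀ.
k = 1503/726 = 2.07025.

k = 2.070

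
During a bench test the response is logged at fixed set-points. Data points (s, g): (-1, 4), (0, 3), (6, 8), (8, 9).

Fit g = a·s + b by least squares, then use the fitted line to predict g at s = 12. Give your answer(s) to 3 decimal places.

ĝ = 11.660

Normal-equation sums: Σs·s = 101, Σs = 13, Σ1 = 4.
Moment sums: Σs·g = 116, Σg = 24.
Eliminating b: 4·(row 1) − 13·(row 2) gives 235·a = 4·116 − 13·24 = 152, so a = 152/235.
Then b = (24 − 13·(152/235))/4 = 916/235.
At s = 12: ĝ = (152/235)·(12) + (916/235)·(1) = 548/47.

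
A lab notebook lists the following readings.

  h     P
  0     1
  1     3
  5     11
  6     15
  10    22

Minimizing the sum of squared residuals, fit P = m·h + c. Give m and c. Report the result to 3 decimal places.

The normal system MᵀM·[m, c]ᵀ = MᵀP is [[162, 22]; [22, 5]]·[m, c]ᵀ = [368, 52]ᵀ.
Δ = 162·5 − 22² = 326.
m = (368·5 − 22·52)/326 = 348/163; c = (162·52 − 22·368)/326 = 164/163.

m = 2.135, c = 1.006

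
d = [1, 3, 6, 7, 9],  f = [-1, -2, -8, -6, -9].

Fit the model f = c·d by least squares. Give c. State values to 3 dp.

c = -1.011

The normal equations are: 176·c = -178.
c = (-178)/176 = -1.01136.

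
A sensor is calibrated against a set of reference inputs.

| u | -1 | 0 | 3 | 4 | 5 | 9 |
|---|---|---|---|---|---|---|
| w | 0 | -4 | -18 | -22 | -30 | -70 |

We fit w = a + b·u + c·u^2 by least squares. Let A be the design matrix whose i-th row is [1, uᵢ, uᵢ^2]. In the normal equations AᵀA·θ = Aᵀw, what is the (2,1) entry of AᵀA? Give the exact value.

Row 2 ↔ basis u, column 1 ↔ basis 1, so (AᵀA)_{2,1} = Σᵢ u = (-1)·(1) + (0)·(1) + (3)·(1) + (4)·(1) + (5)·(1) + (9)·(1) = 20.

20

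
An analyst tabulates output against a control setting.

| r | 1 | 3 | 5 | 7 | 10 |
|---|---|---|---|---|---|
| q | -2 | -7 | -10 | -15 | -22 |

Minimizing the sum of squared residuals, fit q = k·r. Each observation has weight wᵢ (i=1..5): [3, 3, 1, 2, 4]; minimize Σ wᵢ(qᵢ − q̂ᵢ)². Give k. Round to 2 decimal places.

With design matrix A, AᵀWA = [[553]] and AᵀWq = [-1209]ᵀ.
k = (-1209)/553 = -2.18626.

k = -2.19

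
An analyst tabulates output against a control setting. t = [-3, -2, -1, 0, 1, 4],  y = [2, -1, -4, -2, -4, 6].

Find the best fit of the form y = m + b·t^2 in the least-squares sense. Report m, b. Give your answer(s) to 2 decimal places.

Sums needed: Σ1 = 6, Σt^2 = 31, Σt^2·t^2 = 355.
Moment sums: Σy = -3, Σt^2·y = 102.
XᵀX·[m, b]ᵀ = Xᵀy becomes [[6, 31]; [31, 355]]·[m, b]ᵀ = [-3, 102]ᵀ.
Eliminating b: 355·(row 1) − 31·(row 2) gives 1169·m = 355·(-3) − 31·102 = -4227, so m = -4227/1169.
Then b = (102 − 31·(-4227/1169))/355 = 705/1169.

m = -3.62, b = 0.60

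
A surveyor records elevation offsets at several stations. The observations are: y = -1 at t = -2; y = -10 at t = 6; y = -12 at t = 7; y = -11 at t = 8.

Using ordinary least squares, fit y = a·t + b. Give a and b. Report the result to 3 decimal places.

Entries of AᵀA: Σt·t = 153, Σt = 19, Σ1 = 4.
For Aᵀy: Σt·y = -230, Σy = -34.
So AᵀA·[a, b]ᵀ = Aᵀy: [[153, 19]; [19, 4]]·[a, b]ᵀ = [-230, -34]ᵀ.
det = 153·4 − 19² = 251.
a = ((-230)·4 − 19·(-34))/251 = -274/251; b = (153·(-34) − 19·(-230))/251 = -832/251.

a = -1.092, b = -3.315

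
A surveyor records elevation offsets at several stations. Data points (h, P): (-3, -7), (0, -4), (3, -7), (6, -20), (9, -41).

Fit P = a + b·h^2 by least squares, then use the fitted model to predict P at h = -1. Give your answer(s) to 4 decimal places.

P̂ = -3.7095

Compute the Gram sums: Σ1 = 5, Σh^2 = 135, Σh^2·h^2 = 8019.
And ΣP = -79, Σh^2·P = -4167.
Normal equations: [[5, 135]; [135, 8019]]·[a, b]ᵀ = [-79, -4167]ᵀ.
Determinant 5·8019 − 135² = 21870.
a = ((-79)·8019 − 135·(-4167))/21870 = -146/45; b = (5·(-4167) − 135·(-79))/21870 = -113/243.
At h = -1: P̂ = (-146/45)·(1) + (-113/243)·(1) = -4507/1215.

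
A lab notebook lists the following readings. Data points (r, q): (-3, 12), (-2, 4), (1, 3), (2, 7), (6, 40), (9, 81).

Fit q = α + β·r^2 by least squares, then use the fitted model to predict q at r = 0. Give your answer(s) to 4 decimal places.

The normal system XᵀX·[α, β]ᵀ = Xᵀq is [[6, 135]; [135, 7971]]·[α, β]ᵀ = [147, 8156]ᵀ.
Eliminating β: 7971·(row 1) − 135·(row 2) gives 29601·α = 7971·147 − 135·8156 = 70677, so α = 7853/3289.
Then β = (8156 − 135·(7853/3289))/7971 = 9697/9867.
At r = 0: q̂ = (7853/3289)·(1) + (9697/9867)·(0) = 7853/3289.

q̂ = 2.3877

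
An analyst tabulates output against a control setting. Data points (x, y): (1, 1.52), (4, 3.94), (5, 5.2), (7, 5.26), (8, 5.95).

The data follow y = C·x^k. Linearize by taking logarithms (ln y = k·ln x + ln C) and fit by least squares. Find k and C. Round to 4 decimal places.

With ln yᵢ as the transformed response and ln xᵢ as the regressor:
Σln x = 7.0211, Σ(ln x)² = 12.6227, Σln y = 6.8821, Σln x·ln y = 11.4932.
Equations: 12.6227·k + 7.0211·ln C = 11.4932;  7.0211·k + 5·ln C = 6.8821.
Solving (det = 13.8181): k = 0.66191, ln C = 0.44695, so C = exp(0.44695) = 1.56353.

k = 0.6619, C = 1.5635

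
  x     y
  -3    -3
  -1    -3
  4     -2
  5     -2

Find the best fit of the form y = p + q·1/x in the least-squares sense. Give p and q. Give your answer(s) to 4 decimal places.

Setting ∂/∂p … = 0 gives: 4·p + (-53/60)·q = -10;  (-53/60)·p + (4369/3600)·q = 31/10.
Determinant 4·(4369/3600) − (-53/60)² = 4889/1200.
p = ((-10)·(4369/3600) − (-53/60)·(31/10))/(4889/1200) = -33832/14667; q = (4·(31/10) − (-53/60)·(-10))/(4889/1200) = 4280/4889.

p = -2.3067, q = 0.8754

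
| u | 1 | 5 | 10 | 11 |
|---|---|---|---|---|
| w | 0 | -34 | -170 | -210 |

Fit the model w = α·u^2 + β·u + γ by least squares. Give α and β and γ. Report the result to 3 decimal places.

Normal-equation sums: Σu^2·u^2 = 25267, Σu^2·u = 2457, Σu^2 = 247, Σu·u = 247, Σu = 27, Σ1 = 4.
Right-hand side: Σu^2·w = -43260, Σu·w = -4180, Σw = -414.
Normal equations: [[25267, 2457, 247]; [2457, 247, 27]; [247, 27, 4]]·[α, β, γ]ᵀ = [-43260, -4180, -414]ᵀ.
Solving the 3×3 system (Gaussian elimination) gives α = -3439/1650, β = 2213/550, γ = -323/165.

α = -2.084, β = 4.024, γ = -1.958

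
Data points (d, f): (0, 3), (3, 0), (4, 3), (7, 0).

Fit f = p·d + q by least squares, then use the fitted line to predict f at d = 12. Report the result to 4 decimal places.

f̂ = -1.5600

Normal-equation sums: Σd·d = 74, Σd = 14, Σ1 = 4.
Moment sums: Σd·f = 12, Σf = 6.
Δ = 74·4 − 14² = 100.
p = (12·4 − 14·6)/100 = -9/25; q = (74·6 − 14·12)/100 = 69/25.
At d = 12: f̂ = (-9/25)·(12) + (69/25)·(1) = -39/25.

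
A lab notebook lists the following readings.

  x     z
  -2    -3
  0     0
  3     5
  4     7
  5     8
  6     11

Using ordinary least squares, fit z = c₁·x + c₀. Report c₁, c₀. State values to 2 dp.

c₁ = 1.70, c₀ = 0.14

The normal equations are: 90·c₁ + 16·c₀ = 155;  16·c₁ + 6·c₀ = 28.
Determinant 90·6 − 16² = 284.
c₁ = (155·6 − 16·28)/284 = 241/142; c₀ = (90·28 − 16·155)/284 = 10/71.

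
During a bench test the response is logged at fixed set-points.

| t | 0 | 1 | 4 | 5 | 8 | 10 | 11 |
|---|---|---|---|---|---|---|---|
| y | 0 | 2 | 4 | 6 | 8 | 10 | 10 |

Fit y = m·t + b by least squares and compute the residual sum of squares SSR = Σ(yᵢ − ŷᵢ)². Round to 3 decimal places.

SSR = 1.839

Normal-equation sums: Σt·t = 327, Σt = 39, Σ1 = 7.
And Σt·y = 322, Σy = 40.
So XᵀX·[m, b]ᵀ = Xᵀy: [[327, 39]; [39, 7]]·[m, b]ᵀ = [322, 40]ᵀ.
Determinant 327·7 − 39² = 768.
m = (322·7 − 39·40)/768 = 347/384; b = (327·40 − 39·322)/768 = 87/128.
Residuals: -87/128, 5/12, -113/384, 77/96, 35/384, 109/384, -119/192; SSR = 353/192.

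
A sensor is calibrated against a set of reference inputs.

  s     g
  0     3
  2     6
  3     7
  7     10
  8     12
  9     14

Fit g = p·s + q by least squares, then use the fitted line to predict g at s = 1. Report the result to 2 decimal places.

Compute the Gram sums: Σs·s = 207, Σs = 29, Σ1 = 6.
For Aᵀg: Σs·g = 325, Σg = 52.
Normal equations: [[207, 29]; [29, 6]]·[p, q]ᵀ = [325, 52]ᵀ.
det = 207·6 − 29² = 401.
p = (325·6 − 29·52)/401 = 442/401; q = (207·52 − 29·325)/401 = 1339/401.
At s = 1: ĝ = (442/401)·(1) + (1339/401)·(1) = 1781/401.

ĝ = 4.44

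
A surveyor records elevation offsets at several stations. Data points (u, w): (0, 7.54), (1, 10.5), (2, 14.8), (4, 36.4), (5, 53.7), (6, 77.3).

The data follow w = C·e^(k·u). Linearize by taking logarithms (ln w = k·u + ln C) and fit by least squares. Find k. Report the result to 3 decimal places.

k = 0.398

With ln wᵢ as the transformed response and uᵢ as the regressor:
AᵀA = [[82.0000, 18.0000]; [18.0000, 6]], rhs = [68.1221, 18.9919]ᵀ  (here Σu = 18.0000, Σ(u)² = 82.0000, Σln w = 18.9919, Σu·ln w = 68.1221).
Slope k = (n·Σu·ln w − Σu·Σln w)/(n·Σ(u)² − (Σu)²) = (6·68.1221 − 18.0000·18.9919)/168.0000 = 0.39809; ln C = (Σln w − k·Σu)/n = 1.97106.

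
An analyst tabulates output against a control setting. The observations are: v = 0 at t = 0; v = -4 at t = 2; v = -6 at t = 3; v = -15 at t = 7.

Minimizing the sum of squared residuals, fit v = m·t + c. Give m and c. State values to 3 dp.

Compute the Gram sums: Σt·t = 62, Σt = 12, Σ1 = 4.
For Aᵀv: Σt·v = -131, Σv = -25.
AᵀA·[m, c]ᵀ = Aᵀv becomes [[62, 12]; [12, 4]]·[m, c]ᵀ = [-131, -25]ᵀ.
Δ = 62·4 − 12² = 104.
m = ((-131)·4 − 12·(-25))/104 = -28/13; c = (62·(-25) − 12·(-131))/104 = 11/52.

m = -2.154, c = 0.212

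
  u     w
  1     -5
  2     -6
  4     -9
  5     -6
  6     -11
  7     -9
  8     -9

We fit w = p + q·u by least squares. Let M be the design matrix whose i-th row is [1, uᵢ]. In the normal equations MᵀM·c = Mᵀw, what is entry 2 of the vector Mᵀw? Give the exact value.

Entry 2 ↔ basis u, so (Mᵀw)_{2} = Σᵢ (u)·wᵢ = (1)·(-5) + (2)·(-6) + (4)·(-9) + (5)·(-6) + (6)·(-11) + (7)·(-9) + (8)·(-9) = -284.

-284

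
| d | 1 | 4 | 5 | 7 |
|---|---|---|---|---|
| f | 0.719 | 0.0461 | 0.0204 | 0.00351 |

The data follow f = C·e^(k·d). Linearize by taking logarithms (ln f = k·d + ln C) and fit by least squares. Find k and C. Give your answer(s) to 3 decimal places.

k = -0.886, C = 1.698

Let Y = ln f. Fitting Y = k·d + ln C by least squares:
XᵀX = [[91.0000, 17.0000]; [17.0000, 4]], rhs = [-71.6637, -12.9512]ᵀ  (here Σd = 17.0000, Σ(d)² = 91.0000, Σln f = -12.9512, Σd·ln f = -71.6637).
Slope k = (n·Σd·ln f − Σd·Σln f)/(n·Σ(d)² − (Σd)²) = (4·-71.6637 − 17.0000·-12.9512)/75.0000 = -0.88646; ln C = (Σln f − k·Σd)/n = 0.52966, so C = exp(0.52966) = 1.69836.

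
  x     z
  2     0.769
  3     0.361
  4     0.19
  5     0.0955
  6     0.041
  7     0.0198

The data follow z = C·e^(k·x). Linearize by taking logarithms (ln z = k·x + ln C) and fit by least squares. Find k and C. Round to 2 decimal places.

k = -0.73, C = 3.36

Linearized form: ln z = k·x + ln C. From the 6 transformed points,
Σx = 27.0000, Σ(x)² = 139.0000, Σln z = -12.4072, Σx·ln z = -68.5876.
Equations: 139.0000·k + 27.0000·ln C = -68.5876;  27.0000·k + 6·ln C = -12.4072.
Δ = 139.0000·6 − (27.0000)² = 105.0000; k = (-68.5876·6 − 27.0000·-12.4072)/105.0000 = -0.72888, ln C = (139.0000·-12.4072 − 27.0000·-68.5876)/105.0000 = 1.21211, so C = exp(1.21211) = 3.36056.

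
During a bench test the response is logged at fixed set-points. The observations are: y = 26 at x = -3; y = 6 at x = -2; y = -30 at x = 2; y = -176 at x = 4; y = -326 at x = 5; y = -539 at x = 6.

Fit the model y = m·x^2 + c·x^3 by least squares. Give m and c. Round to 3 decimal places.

Sums needed: Σx^2·x^2 = 2290, Σx^2·x^3 = 11682, Σx^3·x^3 = 67234.
And Σx^2·y = -30232, Σx^3·y = -169428.
AᵀA·[m, c]ᵀ = Aᵀy becomes [[2290, 11682]; [11682, 67234]]·[m, c]ᵀ = [-30232, -169428]ᵀ.
Δ = 2290·67234 − 11682² = 17496736.
m = ((-30232)·67234 − 11682·(-169428))/17496736 = -6670049/2187092; c = (2290·(-169428) − 11682·(-30232))/17496736 = -4352487/2187092.

m = -3.050, c = -1.990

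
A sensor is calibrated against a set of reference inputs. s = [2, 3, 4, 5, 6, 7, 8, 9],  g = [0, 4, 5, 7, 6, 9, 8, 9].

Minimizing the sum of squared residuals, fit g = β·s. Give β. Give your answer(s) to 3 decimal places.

β = 1.095

The normal equations are: 284·β = 311.
Hence β = 311 / 284 ≈ 1.09507.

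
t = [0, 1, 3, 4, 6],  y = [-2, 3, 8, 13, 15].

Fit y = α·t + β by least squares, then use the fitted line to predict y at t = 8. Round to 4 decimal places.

ŷ = 22.3158

Forming MᵀM = [[62, 14]; [14, 5]] and Mᵀy = [169, 37]ᵀ gives MᵀM·[α, β]ᵀ = Mᵀy.
Eliminating β: 5·(row 1) − 14·(row 2) gives 114·α = 5·169 − 14·37 = 327, so α = 109/38.
Then β = (37 − 14·(109/38))/5 = -12/19.
At t = 8: ŷ = (109/38)·(8) + (-12/19)·(1) = 424/19.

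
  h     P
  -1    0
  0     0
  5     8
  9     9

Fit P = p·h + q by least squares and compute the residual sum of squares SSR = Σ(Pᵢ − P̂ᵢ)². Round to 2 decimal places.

The normal system AᵀA·[p, q]ᵀ = AᵀP is [[107, 13]; [13, 4]]·[p, q]ᵀ = [121, 17]ᵀ.
det = 107·4 − 13² = 259.
p = (121·4 − 13·17)/259 = 263/259; q = (107·17 − 13·121)/259 = 246/259.
Residuals: 17/259, -246/259, 73/37, -282/259; SSR = 1550/259.

SSR = 5.98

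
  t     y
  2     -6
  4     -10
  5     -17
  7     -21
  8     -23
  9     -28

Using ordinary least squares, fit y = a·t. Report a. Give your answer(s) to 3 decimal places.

Sums needed: Σt·t = 239.
Right-hand side: Σt·y = -720.
Normal equations: [[239]]·[a]ᵀ = [-720]ᵀ.
a = (-720)/239 = -3.01255.

a = -3.013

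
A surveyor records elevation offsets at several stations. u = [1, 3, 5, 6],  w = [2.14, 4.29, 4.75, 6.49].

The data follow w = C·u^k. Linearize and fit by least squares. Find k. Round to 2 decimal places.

k = 0.57

Taking logs, ln w = k·ln u + ln C, so regress ln w on ln u.
XᵀX = [[7.0076, 4.4998]; [4.4998, 4]], rhs = [7.4587, 5.6455]ᵀ  (here Σln u = 4.4998, Σ(ln u)² = 7.0076, Σln w = 5.6455, Σln u·ln w = 7.4587).
Solving (det = 7.7823): k = 0.56938, ln C = 0.77085.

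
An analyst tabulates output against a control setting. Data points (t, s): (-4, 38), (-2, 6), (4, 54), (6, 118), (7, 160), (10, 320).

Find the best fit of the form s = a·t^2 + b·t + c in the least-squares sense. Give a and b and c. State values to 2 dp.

From the data, Σt^2·t^2 = 14225, Σt^2·t = 1551, Σt^2 = 221, Σt·t = 221, Σt = 21, Σ1 = 6.
Right-hand side: Σt^2·s = 45584, Σt·s = 5080, Σs = 696.
Normal equations: [[14225, 1551, 221]; [1551, 221, 21]; [221, 21, 6]]·[a, b, c]ᵀ = [45584, 5080, 696]ᵀ.
Solving the 3×3 system (Gaussian elimination) gives a = 132993/43951, b = 434047/219755, c = -520462/219755.

a = 3.03, b = 1.98, c = -2.37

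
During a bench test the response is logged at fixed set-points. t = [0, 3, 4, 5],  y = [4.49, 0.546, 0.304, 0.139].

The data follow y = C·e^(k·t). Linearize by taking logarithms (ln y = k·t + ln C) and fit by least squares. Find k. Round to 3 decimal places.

Let Y = ln y. Fitting Y = k·t + ln C by least squares:
Sums: Σt = 12.0000, Σ(t)² = 50.0000, Σln y = -2.2673, Σt·ln y = -16.4447.
Normal system: [[50.0000, 12.0000]; [12.0000, 4]]·[k, ln C]ᵀ = [-16.4447, -2.2673]ᵀ.
Solving (det = 56.0000): k = -0.68877, ln C = 1.49950.

k = -0.689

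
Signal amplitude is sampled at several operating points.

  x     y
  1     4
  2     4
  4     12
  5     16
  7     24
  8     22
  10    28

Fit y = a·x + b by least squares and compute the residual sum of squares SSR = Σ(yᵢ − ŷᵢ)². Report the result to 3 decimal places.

SSR = 21.919

With design matrix A, AᵀA = [[259, 37]; [37, 7]] and Aᵀy = [764, 110]ᵀ.
det = 259·7 − 37² = 444.
a = (764·7 − 37·110)/444 = 213/74; b = (259·110 − 37·764)/444 = 1/2.
Residuals: 23/37, -167/74, -1/74, 41/37, 124/37, -113/74, -95/74; SSR = 811/37.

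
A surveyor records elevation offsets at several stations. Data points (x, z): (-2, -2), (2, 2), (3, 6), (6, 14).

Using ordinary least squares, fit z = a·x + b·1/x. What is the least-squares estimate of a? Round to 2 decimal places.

a = 2.52

With design matrix M, MᵀM = [[53, 4]; [4, 23/36]] and Mᵀz = [110, 19/3]ᵀ.
Determinant 53·(23/36) − 4² = 643/36.
a = (110·(23/36) − 4·(19/3))/(643/36) = 1618/643; b = (53·(19/3) − 4·110)/(643/36) = -3756/643.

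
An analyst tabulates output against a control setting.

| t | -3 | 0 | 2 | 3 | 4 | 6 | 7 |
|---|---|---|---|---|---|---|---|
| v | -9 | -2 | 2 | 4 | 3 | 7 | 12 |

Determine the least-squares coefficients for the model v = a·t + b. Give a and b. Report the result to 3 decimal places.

Setting ∂/∂a … = 0 gives: 123·a + 19·b = 181;  19·a + 7·b = 17.
Δ = 123·7 − 19² = 500.
a = (181·7 − 19·17)/500 = 236/125; b = (123·17 − 19·181)/500 = -337/125.

a = 1.888, b = -2.696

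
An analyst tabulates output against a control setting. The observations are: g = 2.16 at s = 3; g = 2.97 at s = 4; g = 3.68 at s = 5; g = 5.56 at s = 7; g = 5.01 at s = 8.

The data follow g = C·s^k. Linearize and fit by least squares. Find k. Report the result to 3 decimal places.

Taking logs, ln g = k·ln s + ln C, so regress ln g on ln s.
Σln s = 8.1197, Σ(ln s)² = 13.8297, Σln g = 6.4886, Σln s·ln g = 11.1414.
Equations: 13.8297·k + 8.1197·ln C = 11.1414;  8.1197·k + 5·ln C = 6.4886.
Slope k = (n·Σln s·ln g − Σln s·Σln g)/(n·Σ(ln s)² − (Σln s)²) = (5·11.1414 − 8.1197·6.4886)/3.2190 = 0.93855; ln C = (Σln g − k·Σln s)/n = -0.22643.

k = 0.939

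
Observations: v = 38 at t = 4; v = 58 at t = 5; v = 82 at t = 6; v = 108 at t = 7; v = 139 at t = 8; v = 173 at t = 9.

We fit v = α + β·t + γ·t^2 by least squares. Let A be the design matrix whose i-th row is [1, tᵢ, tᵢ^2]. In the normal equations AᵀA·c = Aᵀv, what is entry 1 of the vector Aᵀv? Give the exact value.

598

Entry 1 ↔ basis 1, so (Aᵀv)_{1} = Σᵢ vᵢ = (1)·(38) + (1)·(58) + (1)·(82) + (1)·(108) + (1)·(139) + (1)·(173) = 598.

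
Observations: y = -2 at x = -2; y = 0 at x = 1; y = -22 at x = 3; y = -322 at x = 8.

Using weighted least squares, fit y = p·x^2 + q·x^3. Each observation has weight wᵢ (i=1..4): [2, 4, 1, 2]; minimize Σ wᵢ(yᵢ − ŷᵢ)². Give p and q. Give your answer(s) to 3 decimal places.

p = -1.138, q = -0.487

Forming AᵀWA = [[8309, 65719]; [65719, 525149]] and AᵀWy = [-41430, -330290]ᵀ gives AᵀWA·[p, q]ᵀ = AᵀWy.
Determinant 8309·525149 − 65719² = 44476080.
p = ((-41430)·525149 − 65719·(-330290))/44476080 = -632432/555951; q = (8309·(-330290) − 65719·(-41430))/44476080 = -270518/555951.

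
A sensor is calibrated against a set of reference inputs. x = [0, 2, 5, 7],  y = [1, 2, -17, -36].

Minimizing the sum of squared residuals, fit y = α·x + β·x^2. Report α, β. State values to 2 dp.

AᵀA·[α, β]ᵀ = Aᵀy reads: 78·α + 476·β = -333;  476·α + 3042·β = -2181.
(Σx·x = 78, Σx·x^2 = 476, Σx^2·x^2 = 3042, Σx·y = -333, Σx^2·y = -2181.)
Eliminating β: 3042·(row 1) − 476·(row 2) gives 10700·α = 3042·(-333) − 476·(-2181) = 25170, so α = 2517/1070.
Then β = ((-2181) − 476·(2517/1070))/3042 = -1161/1070.

α = 2.35, β = -1.09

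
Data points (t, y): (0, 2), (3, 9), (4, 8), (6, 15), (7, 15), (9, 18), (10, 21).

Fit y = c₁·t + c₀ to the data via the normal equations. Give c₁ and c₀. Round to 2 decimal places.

Normal-equation sums: Σt·t = 291, Σt = 39, Σ1 = 7.
Right-hand side: Σt·y = 626, Σy = 88.
So AᵀA·[c₁, c₀]ᵀ = Aᵀy: [[291, 39]; [39, 7]]·[c₁, c₀]ᵀ = [626, 88]ᵀ.
Eliminating c₀: 7·(row 1) − 39·(row 2) gives 516·c₁ = 7·626 − 39·88 = 950, so c₁ = 475/258.
Then c₀ = (88 − 39·(475/258))/7 = 199/86.

c₁ = 1.84, c₀ = 2.31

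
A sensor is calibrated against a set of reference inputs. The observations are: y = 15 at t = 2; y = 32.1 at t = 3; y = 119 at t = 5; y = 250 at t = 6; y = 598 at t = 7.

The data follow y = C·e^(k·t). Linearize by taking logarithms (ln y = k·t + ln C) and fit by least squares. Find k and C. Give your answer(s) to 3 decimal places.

Taking logs, ln y = k·t + ln C, so regress ln y on t.
Σt = 23.0000, Σ(t)² = 123.0000, Σln y = 22.8711, Σt·ln y = 117.6022.
Equations: 123.0000·k + 23.0000·ln C = 117.6022;  23.0000·k + 5·ln C = 22.8711.
Slope k = (n·Σt·ln y − Σt·Σln y)/(n·Σ(t)² − (Σt)²) = (5·117.6022 − 23.0000·22.8711)/86.0000 = 0.72065; ln C = (Σln y − k·Σt)/n = 1.25922, so C = exp(1.25922) = 3.52266.

k = 0.721, C = 3.523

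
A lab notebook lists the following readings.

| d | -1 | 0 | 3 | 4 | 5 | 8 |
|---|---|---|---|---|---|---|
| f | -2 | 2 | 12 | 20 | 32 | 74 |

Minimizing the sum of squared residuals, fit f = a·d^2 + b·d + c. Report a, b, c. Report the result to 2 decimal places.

a = 1.00, b = 1.31, c = -0.23

Setting ∂/∂a … = 0 gives: 5059·a + 727·b + 115·c = 5962;  727·a + 115·b + 19·c = 870;  115·a + 19·b + 6·c = 138.
Inverting the 3×3 Gram matrix, [a, b, c]ᵀ = [5309/5334, 6991/5334, -202/889]ᵀ.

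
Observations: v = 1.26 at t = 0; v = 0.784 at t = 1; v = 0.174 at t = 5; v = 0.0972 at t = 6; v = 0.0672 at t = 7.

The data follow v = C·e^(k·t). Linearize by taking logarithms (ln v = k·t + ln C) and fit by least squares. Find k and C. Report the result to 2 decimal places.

k = -0.41, C = 1.24

Taking logs, ln v = k·t + ln C, so regress ln v on t.
Σt = 19.0000, Σ(t)² = 111.0000, Σln v = -6.7920, Σt·ln v = -41.8733.
Equations: 111.0000·k + 19.0000·ln C = -41.8733;  19.0000·k + 5·ln C = -6.7920.
Slope k = (n·Σt·ln v − Σt·Σln v)/(n·Σ(t)² − (Σt)²) = (5·-41.8733 − 19.0000·-6.7920)/194.0000 = -0.41401; ln C = (Σln v − k·Σt)/n = 0.21485, so C = exp(0.21485) = 1.23968.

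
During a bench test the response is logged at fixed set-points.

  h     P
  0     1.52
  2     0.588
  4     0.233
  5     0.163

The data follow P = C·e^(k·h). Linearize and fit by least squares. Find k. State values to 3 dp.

Linearized form: ln P = k·h + ln C. From the 4 transformed points,
XᵀX = [[45.0000, 11.0000]; [11.0000, 4]], rhs = [-15.9589, -3.3830]ᵀ  (here Σh = 11.0000, Σ(h)² = 45.0000, Σln P = -3.3830, Σh·ln P = -15.9589).
Solving (det = 59.0000): k = -0.45123, ln C = 0.39511.

k = -0.451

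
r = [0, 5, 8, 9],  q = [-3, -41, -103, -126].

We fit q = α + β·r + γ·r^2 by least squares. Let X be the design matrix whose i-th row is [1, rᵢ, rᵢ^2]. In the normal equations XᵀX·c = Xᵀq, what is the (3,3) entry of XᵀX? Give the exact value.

Row 3 ↔ basis r^2, column 3 ↔ basis r^2, so (XᵀX)_{3,3} = Σᵢ (r^2)·(r^2) = (0)·(0) + (25)·(25) + (64)·(64) + (81)·(81) = 11282.

11282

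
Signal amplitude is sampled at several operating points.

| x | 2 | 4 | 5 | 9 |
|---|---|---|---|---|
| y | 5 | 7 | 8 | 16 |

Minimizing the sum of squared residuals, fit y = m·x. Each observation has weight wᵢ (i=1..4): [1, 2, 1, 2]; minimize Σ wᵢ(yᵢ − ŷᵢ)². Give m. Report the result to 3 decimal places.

The normal system MᵀWM·[m]ᵀ = MᵀWy is [[223]]·[m]ᵀ = [394]ᵀ.
Hence m = 394 / 223 ≈ 1.76682.

m = 1.767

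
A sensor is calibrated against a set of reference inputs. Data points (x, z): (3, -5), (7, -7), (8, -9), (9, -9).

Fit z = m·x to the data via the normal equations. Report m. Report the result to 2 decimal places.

m = -1.07

Compute the Gram sums: Σx·x = 203.
Right-hand side: Σx·z = -217.
m = (-217)/203 = -1.06897.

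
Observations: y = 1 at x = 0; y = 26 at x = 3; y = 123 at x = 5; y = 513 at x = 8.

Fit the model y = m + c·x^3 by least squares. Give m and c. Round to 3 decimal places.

m = -0.646, c = 1.002

Normal-equation sums: Σ1 = 4, Σx^3 = 664, Σx^3·x^3 = 278498.
Right-hand side: Σy = 663, Σx^3·y = 278733.
MᵀM·[m, c]ᵀ = Mᵀy becomes [[4, 664]; [664, 278498]]·[m, c]ᵀ = [663, 278733]ᵀ.
Eliminating c: 278498·(row 1) − 664·(row 2) gives 673096·m = 278498·663 − 664·278733 = -434538, so m = -217269/336548.
Then c = (278733 − 664·(-217269/336548))/278498 = 168675/168274.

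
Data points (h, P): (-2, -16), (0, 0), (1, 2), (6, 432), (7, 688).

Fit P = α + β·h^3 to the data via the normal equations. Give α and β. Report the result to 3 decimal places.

α = -0.097, β = 2.004

Entries of AᵀA: Σ1 = 5, Σh^3 = 552, Σh^3·h^3 = 164370.
And ΣP = 1106, Σh^3·P = 329426.
So AᵀA·[α, β]ᵀ = AᵀP: [[5, 552]; [552, 164370]]·[α, β]ᵀ = [1106, 329426]ᵀ.
Δ = 5·164370 − 552² = 517146.
α = (1106·164370 − 552·329426)/517146 = -8322/86191; β = (5·329426 − 552·1106)/517146 = 518309/258573.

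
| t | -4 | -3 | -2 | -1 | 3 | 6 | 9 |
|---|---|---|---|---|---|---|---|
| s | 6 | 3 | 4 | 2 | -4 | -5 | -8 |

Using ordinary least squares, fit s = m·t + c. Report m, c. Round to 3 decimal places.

m = -1.054, c = 0.918

The normal equations are: 156·m + 8·c = -157;  8·m + 7·c = -2.
(Σt·t = 156, Σt = 8, Σ1 = 7, Σt·s = -157, Σs = -2.)
Eliminating c: 7·(row 1) − 8·(row 2) gives 1028·m = 7·(-157) − 8·(-2) = -1083, so m = -1083/1028.
Then c = ((-2) − 8·(-1083/1028))/7 = 236/257.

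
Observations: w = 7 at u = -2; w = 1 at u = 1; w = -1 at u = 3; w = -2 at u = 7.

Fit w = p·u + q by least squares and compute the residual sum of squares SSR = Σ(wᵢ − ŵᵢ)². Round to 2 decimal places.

SSR = 8.95

From the data, Σu·u = 63, Σu = 9, Σ1 = 4.
For Aᵀw: Σu·w = -30, Σw = 5.
Δ = 63·4 − 9² = 171.
p = ((-30)·4 − 9·5)/171 = -55/57; q = (63·5 − 9·(-30))/171 = 65/19.
Residuals: 94/57, -83/57, -29/19, 4/3; SSR = 170/19.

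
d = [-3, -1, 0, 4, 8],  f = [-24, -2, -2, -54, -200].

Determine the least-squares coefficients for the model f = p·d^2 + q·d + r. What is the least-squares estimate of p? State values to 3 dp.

p = -2.931

The normal system MᵀM·[p, q, r]ᵀ = Mᵀf is [[4434, 548, 90]; [548, 90, 8]; [90, 8, 5]]·[p, q, r]ᵀ = [-13882, -1742, -282]ᵀ.
Inverting the 3×3 Gram matrix, [p, q, r]ᵀ = [-197925/67531, -93359/67531, -96724/67531]ᵀ.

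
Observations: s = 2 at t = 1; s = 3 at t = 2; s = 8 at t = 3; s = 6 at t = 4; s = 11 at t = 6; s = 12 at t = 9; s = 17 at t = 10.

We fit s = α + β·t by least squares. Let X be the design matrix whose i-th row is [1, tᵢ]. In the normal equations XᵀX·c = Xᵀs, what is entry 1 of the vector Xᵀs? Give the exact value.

Entry 1 ↔ basis 1, so (Xᵀs)_{1} = Σᵢ sᵢ = (1)·(2) + (1)·(3) + (1)·(8) + (1)·(6) + (1)·(11) + (1)·(12) + (1)·(17) = 59.

59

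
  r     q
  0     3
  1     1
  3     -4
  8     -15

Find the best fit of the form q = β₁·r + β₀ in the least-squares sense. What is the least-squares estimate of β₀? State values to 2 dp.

Entries of MᵀM: Σr·r = 74, Σr = 12, Σ1 = 4.
Right-hand side: Σr·q = -131, Σq = -15.
det = 74·4 − 12² = 152.
β₁ = ((-131)·4 − 12·(-15))/152 = -43/19; β₀ = (74·(-15) − 12·(-131))/152 = 231/76.

β₀ = 3.04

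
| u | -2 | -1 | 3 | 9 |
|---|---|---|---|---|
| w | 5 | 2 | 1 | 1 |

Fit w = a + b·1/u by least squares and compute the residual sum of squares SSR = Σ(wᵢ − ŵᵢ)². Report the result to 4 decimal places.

SSR = 8.1705

Compute the Gram sums: Σ1 = 4, Σ1/u = -19/18, Σ1/u·1/u = 445/324.
Moment sums: Σw = 9, Σ1/u·w = -73/18.
MᵀM·[a, b]ᵀ = Mᵀw becomes [[4, -19/18]; [-19/18, 445/324]]·[a, b]ᵀ = [9, -73/18]ᵀ.
Δ = 4·(445/324) − (-19/18)² = 473/108.
a = (9·(445/324) − (-19/18)·(-73/18))/(473/108) = 238/129; b = (4·(-73/18) − (-19/18)·9)/(473/108) = -66/43.
Residuals: 308/129, -178/129, -1/3, -29/43; SSR = 1054/129.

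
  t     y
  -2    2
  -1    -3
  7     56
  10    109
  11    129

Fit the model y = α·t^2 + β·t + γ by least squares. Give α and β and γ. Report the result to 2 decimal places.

From the data, Σt^2·t^2 = 27059, Σt^2·t = 2665, Σt^2 = 275, Σt·t = 275, Σt = 25, Σ1 = 5.
And Σt^2·y = 29258, Σt·y = 2900, Σy = 293.
So XᵀX·[α, β, γ]ᵀ = Xᵀy: [[27059, 2665, 275]; [2665, 275, 25]; [275, 25, 5]]·[α, β, γ]ᵀ = [29258, 2900, 293]ᵀ.
Solving the 3×3 system (Gaussian elimination) gives α = 401/420, β = 949/700, γ = -29/42.

α = 0.95, β = 1.36, γ = -0.69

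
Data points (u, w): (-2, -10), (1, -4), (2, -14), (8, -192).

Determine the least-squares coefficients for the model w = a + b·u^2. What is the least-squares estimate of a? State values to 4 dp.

Sums needed: Σ1 = 4, Σu^2 = 73, Σu^2·u^2 = 4129.
For Mᵀw: Σw = -220, Σu^2·w = -12388.
MᵀM·[a, b]ᵀ = Mᵀw becomes [[4, 73]; [73, 4129]]·[a, b]ᵀ = [-220, -12388]ᵀ.
Eliminating b: 4129·(row 1) − 73·(row 2) gives 11187·a = 4129·(-220) − 73·(-12388) = -4056, so a = -1352/3729.
Then b = ((-12388) − 73·(-1352/3729))/4129 = -11164/3729.

a = -0.3626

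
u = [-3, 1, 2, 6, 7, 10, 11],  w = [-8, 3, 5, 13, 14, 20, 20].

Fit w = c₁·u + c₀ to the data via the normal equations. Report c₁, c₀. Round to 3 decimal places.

c₁ = 1.986, c₀ = -0.076

Setting ∂/∂c₁ … = 0 gives: 320·c₁ + 34·c₀ = 633;  34·c₁ + 7·c₀ = 67.
(Σu·u = 320, Σu = 34, Σ1 = 7, Σu·w = 633, Σw = 67.)
Eliminating c₀: 7·(row 1) − 34·(row 2) gives 1084·c₁ = 7·633 − 34·67 = 2153, so c₁ = 2153/1084.
Then c₀ = (67 − 34·(2153/1084))/7 = -41/542.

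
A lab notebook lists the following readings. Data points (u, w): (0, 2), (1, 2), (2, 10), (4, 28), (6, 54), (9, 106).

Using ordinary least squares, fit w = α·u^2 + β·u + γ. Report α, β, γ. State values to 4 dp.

α = 0.9873, β = 2.8927, γ = 0.3527

Compute the Gram sums: Σu^2·u^2 = 8130, Σu^2·u = 1018, Σu^2 = 138, Σu·u = 138, Σu = 22, Σ1 = 6.
And Σu^2·w = 11020, Σu·w = 1412, Σw = 202.
So MᵀM·[α, β, γ]ᵀ = Mᵀw: [[8130, 1018, 138]; [1018, 138, 22]; [138, 22, 6]]·[α, β, γ]ᵀ = [11020, 1412, 202]ᵀ.
Row-reducing yields α = 543/550, β = 1591/550, γ = 97/275.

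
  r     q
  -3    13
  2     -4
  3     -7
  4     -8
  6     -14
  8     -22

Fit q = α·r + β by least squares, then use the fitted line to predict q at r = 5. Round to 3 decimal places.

Normal-equation sums: Σr·r = 138, Σr = 20, Σ1 = 6.
And Σr·q = -360, Σq = -42.
AᵀA·[α, β]ᵀ = Aᵀq becomes [[138, 20]; [20, 6]]·[α, β]ᵀ = [-360, -42]ᵀ.
Determinant 138·6 − 20² = 428.
α = ((-360)·6 − 20·(-42))/428 = -330/107; β = (138·(-42) − 20·(-360))/428 = 351/107.
At r = 5: q̂ = (-330/107)·(5) + (351/107)·(1) = -1299/107.

q̂ = -12.140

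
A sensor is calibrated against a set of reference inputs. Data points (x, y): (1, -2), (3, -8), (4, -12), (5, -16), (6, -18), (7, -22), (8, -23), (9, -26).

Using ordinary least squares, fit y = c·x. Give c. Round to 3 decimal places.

c = -2.968

Setting ∂/∂c … = 0 gives: 281·c = -834.
(Σx·x = 281, Σx·y = -834.)
c = (-834)/281 = -2.96797.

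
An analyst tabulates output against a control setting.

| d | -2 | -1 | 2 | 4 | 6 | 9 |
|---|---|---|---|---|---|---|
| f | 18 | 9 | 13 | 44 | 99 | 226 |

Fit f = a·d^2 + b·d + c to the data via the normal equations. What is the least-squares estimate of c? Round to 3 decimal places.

AᵀA·[a, b, c]ᵀ = Aᵀf reads: 8146·a + 1008·b + 142·c = 22707;  1008·a + 142·b + 18·c = 2785;  142·a + 18·b + 6·c = 409.
Inverting the 3×3 Gram matrix, [a, b, c]ᵀ = [179737/61789, -977/637, 484963/123578]ᵀ.

c = 3.924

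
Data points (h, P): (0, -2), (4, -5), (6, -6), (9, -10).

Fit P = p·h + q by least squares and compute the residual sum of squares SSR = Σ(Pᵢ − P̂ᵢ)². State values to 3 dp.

Compute the Gram sums: Σh·h = 133, Σh = 19, Σ1 = 4.
Moment sums: Σh·P = -146, ΣP = -23.
Normal equations: [[133, 19]; [19, 4]]·[p, q]ᵀ = [-146, -23]ᵀ.
Eliminating q: 4·(row 1) − 19·(row 2) gives 171·p = 4·(-146) − 19·(-23) = -147, so p = -49/57.
Then q = ((-23) − 19·(-49/57))/4 = -5/3.
Residuals: -1/3, 2/19, 47/57, -34/57; SSR = 22/19.

SSR = 1.158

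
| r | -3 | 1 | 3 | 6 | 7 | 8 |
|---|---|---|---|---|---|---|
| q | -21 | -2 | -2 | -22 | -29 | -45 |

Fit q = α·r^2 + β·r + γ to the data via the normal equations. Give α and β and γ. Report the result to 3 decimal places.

α = -1.020, β = 3.080, γ = -2.888

AᵀA·[α, β, γ]ᵀ = Aᵀq reads: 7956·α + 1072·β + 168·γ = -5302;  1072·α + 168·β + 22·γ = -640;  168·α + 22·β + 6·γ = -121.
Inverting the 3×3 Gram matrix, [α, β, γ]ᵀ = [-19407/19018, 58577/19018, -27458/9509]ᵀ.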